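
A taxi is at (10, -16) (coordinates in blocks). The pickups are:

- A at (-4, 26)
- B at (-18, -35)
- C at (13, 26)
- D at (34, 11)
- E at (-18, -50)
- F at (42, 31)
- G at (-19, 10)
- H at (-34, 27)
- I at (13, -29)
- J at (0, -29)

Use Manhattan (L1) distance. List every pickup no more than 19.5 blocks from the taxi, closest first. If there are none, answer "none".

I

Distances from (10, -16):
A: 56 blocks
B: 47 blocks
C: 45 blocks
D: 51 blocks
E: 62 blocks
F: 79 blocks
G: 55 blocks
H: 87 blocks
I: 16 blocks
J: 23 blocks
Threshold 19.5 blocks: I (16 blocks) is within range.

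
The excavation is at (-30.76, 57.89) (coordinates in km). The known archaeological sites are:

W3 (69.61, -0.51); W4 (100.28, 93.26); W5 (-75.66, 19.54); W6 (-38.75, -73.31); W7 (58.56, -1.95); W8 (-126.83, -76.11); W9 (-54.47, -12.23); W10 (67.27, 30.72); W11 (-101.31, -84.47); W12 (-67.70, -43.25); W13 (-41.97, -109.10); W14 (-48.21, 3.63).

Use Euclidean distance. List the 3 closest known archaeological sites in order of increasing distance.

Distances from (-30.76, 57.89):
W3: 116.12 km
W4: 135.73 km
W5: 59.05 km
W6: 131.44 km
W7: 107.51 km
W8: 164.88 km
W9: 74.02 km
W10: 101.73 km
W11: 158.88 km
W12: 107.67 km
W13: 167.37 km
W14: 57.00 km
Sorted: W14 (57.00 km) < W5 (59.05 km) < W9 (74.02 km) < W10 (101.73 km) < W7 (107.51 km) < …

W14, W5, W9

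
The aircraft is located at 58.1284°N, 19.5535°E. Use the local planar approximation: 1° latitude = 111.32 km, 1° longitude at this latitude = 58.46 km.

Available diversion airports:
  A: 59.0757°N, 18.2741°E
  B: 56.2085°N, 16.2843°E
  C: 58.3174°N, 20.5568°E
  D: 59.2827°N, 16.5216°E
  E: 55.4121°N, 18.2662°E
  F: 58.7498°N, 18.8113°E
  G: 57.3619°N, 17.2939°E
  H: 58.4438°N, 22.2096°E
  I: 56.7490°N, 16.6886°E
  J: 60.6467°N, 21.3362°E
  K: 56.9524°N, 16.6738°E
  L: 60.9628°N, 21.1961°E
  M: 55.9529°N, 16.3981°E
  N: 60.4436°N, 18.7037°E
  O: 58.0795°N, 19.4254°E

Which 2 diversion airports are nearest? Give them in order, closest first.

Distances from 58.1284°N, 19.5535°E:
A: √((0.9473·111.32)² + (-1.2794·58.46)²) = √(11120.427164 + 5594.101150) = 129.2847 km
B: √((-1.9199·111.32)² + (-3.2692·58.46)²) = √(45677.635285 + 36525.872814) = 286.7115 km
C: √((0.1890·111.32)² + (1.0033·58.46)²) = √(442.659719 + 3440.164790) = 62.3123 km
D: √((1.1543·111.32)² + (-3.0319·58.46)²) = √(16511.395743 + 31415.745359) = 218.9227 km
E: √((-2.7163·111.32)² + (-1.2873·58.46)²) = √(91432.766938 + 5663.399010) = 311.6026 km
F: √((0.6214·111.32)² + (-0.7422·58.46)²) = √(4785.076586 + 1882.606362) = 81.6559 km
G: √((-0.7665·111.32)² + (-2.2596·58.46)²) = √(7280.659385 + 17449.410282) = 157.2580 km
H: √((0.3154·111.32)² + (2.6561·58.46)²) = √(1232.735132 + 24110.513819) = 159.1956 km
I: √((-1.3794·111.32)² + (-2.8649·58.46)²) = √(23579.079060 + 28050.238412) = 227.2209 km
J: √((2.5183·111.32)² + (1.7827·58.46)²) = √(78588.921034 + 10861.108470) = 299.0820 km
K: √((-1.1760·111.32)² + (-2.8797·58.46)²) = √(17138.035528 + 28340.800623) = 213.2577 km
L: √((2.8344·111.32)² + (1.6426·58.46)²) = √(99556.283094 + 9221.068729) = 329.8141 km
M: √((-2.1755·111.32)² + (-3.1554·58.46)²) = √(58649.534649 + 34027.219643) = 304.4286 km
N: √((2.3152·111.32)² + (-0.8498·58.46)²) = √(66423.754973 + 2468.033643) = 262.4725 km
O: √((-0.0489·111.32)² + (-0.1281·58.46)²) = √(29.632215 + 56.081017) = 9.2581 km
Sorted: O (9.2581 km) < C (62.3123 km) < F (81.6559 km) < A (129.2847 km) < …

O, C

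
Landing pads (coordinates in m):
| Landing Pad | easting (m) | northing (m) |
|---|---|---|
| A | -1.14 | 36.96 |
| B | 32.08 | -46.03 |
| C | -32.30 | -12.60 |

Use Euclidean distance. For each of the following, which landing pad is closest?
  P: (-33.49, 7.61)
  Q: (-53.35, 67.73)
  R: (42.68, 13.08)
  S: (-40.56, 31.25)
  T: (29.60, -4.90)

P at (-33.49, 7.61):
  A: 43.68 m
  B: 84.72 m
  C: 20.25 m
  → nearest: C (20.25 m)
Q at (-53.35, 67.73):
  A: 60.60 m
  B: 142.27 m
  C: 83.04 m
  → nearest: A (60.60 m)
R at (42.68, 13.08):
  A: 49.90 m
  B: 60.05 m
  C: 79.26 m
  → nearest: A (49.90 m)
S at (-40.56, 31.25):
  A: 39.83 m
  B: 106.06 m
  C: 44.62 m
  → nearest: A (39.83 m)
T at (29.60, -4.90):
  A: 51.93 m
  B: 41.20 m
  C: 62.38 m
  → nearest: B (41.20 m)

P→C; Q→A; R→A; S→A; T→B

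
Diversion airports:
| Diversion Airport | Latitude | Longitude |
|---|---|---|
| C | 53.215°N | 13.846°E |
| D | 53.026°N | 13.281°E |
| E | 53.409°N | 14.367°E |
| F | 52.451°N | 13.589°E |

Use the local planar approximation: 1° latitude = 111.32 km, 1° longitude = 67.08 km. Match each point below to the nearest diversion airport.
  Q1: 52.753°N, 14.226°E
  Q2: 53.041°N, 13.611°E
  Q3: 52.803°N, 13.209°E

Q1→F; Q2→D; Q3→D

Q1 at 52.753°N, 14.226°E:
  C: √((0.462·111.32)² + (-0.380·67.08)²) = √(2645.02844 + 649.76049) = 57.400 km
  D: √((0.273·111.32)² + (-0.945·67.08)²) = √(923.57398 + 4018.36817) = 70.299 km
  E: √((0.656·111.32)² + (0.141·67.08)²) = √(5332.78499 + 89.45906) = 73.636 km
  F: √((-0.302·111.32)² + (-0.637·67.08)²) = √(1130.21296 + 1825.84948) = 54.370 km
  → nearest: F (54.370 km)
Q2 at 53.041°N, 13.611°E:
  C: √((0.174·111.32)² + (0.235·67.08)²) = √(375.18450 + 248.49739) = 24.974 km
  D: √((-0.015·111.32)² + (-0.330·67.08)²) = √(2.78823 + 490.02020) = 22.199 km
  E: √((0.368·111.32)² + (0.756·67.08)²) = √(1678.19349 + 2571.75563) = 65.192 km
  F: √((-0.590·111.32)² + (-0.022·67.08)²) = √(4313.70477 + 2.17787) = 65.695 km
  → nearest: D (22.199 km)
Q3 at 52.803°N, 13.209°E:
  C: √((0.412·111.32)² + (0.637·67.08)²) = √(2103.49182 + 1825.84948) = 62.684 km
  D: √((0.223·111.32)² + (0.072·67.08)²) = √(616.24885 + 23.32658) = 25.290 km
  E: √((0.606·111.32)² + (1.158·67.08)²) = √(4550.84081 + 6033.97111) = 102.883 km
  F: √((-0.352·111.32)² + (0.380·67.08)²) = √(1535.43601 + 649.76049) = 46.746 km
  → nearest: D (25.290 km)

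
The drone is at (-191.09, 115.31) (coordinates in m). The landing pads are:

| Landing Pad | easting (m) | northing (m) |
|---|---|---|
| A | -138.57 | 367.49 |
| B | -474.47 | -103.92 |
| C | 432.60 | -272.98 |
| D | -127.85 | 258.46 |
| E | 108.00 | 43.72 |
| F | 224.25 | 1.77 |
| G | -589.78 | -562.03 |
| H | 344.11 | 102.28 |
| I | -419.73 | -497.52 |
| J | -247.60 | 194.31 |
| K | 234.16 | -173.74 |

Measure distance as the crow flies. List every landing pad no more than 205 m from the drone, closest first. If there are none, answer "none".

Distances from (-191.09, 115.31):
A: √((52.52)² + (252.18)²) = √(2758.3504 + 63594.7524) = 257.59 m
B: √((-283.38)² + (-219.23)²) = √(80304.2244 + 48061.7929) = 358.28 m
C: √((623.69)² + (-388.29)²) = √(388989.2161 + 150769.1241) = 734.68 m
D: √((63.24)² + (143.15)²) = √(3999.2976 + 20491.9225) = 156.50 m
E: √((299.09)² + (-71.59)²) = √(89454.8281 + 5125.1281) = 307.54 m
F: √((415.34)² + (-113.54)²) = √(172507.3156 + 12891.3316) = 430.58 m
G: √((-398.69)² + (-677.34)²) = √(158953.7161 + 458789.4756) = 785.97 m
H: √((535.20)² + (-13.03)²) = √(286439.0400 + 169.7809) = 535.36 m
I: √((-228.64)² + (-612.83)²) = √(52276.2496 + 375560.6089) = 654.09 m
J: √((-56.51)² + (79.00)²) = √(3193.3801 + 6241.0000) = 97.13 m
K: √((425.25)² + (-289.05)²) = √(180837.5625 + 83549.9025) = 514.19 m
Threshold 205 m: J (97.13 m), D (156.50 m) are within range.

J, D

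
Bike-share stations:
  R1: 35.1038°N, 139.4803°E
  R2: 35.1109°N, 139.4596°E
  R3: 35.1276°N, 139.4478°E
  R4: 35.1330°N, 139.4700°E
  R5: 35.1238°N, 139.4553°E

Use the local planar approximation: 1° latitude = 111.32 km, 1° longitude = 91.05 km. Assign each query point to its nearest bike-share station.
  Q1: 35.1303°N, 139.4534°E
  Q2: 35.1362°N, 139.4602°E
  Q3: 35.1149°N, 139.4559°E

Q1→R3; Q2→R4; Q3→R2

Q1 at 35.1303°N, 139.4534°E:
  R1: 3.8342 km
  R2: 2.2322 km
  R3: 0.5919 km
  R4: 1.5410 km
  R5: 0.7440 km
  → nearest: R3 (0.5919 km)
Q2 at 35.1362°N, 139.4602°E:
  R1: 4.0445 km
  R2: 2.8169 km
  R3: 1.4803 km
  R4: 0.9608 km
  R5: 1.4507 km
  → nearest: R4 (0.9608 km)
Q3 at 35.1149°N, 139.4559°E:
  R1: 2.5421 km
  R2: 0.5584 km
  R3: 1.5946 km
  R4: 2.3891 km
  R5: 0.9923 km
  → nearest: R2 (0.5584 km)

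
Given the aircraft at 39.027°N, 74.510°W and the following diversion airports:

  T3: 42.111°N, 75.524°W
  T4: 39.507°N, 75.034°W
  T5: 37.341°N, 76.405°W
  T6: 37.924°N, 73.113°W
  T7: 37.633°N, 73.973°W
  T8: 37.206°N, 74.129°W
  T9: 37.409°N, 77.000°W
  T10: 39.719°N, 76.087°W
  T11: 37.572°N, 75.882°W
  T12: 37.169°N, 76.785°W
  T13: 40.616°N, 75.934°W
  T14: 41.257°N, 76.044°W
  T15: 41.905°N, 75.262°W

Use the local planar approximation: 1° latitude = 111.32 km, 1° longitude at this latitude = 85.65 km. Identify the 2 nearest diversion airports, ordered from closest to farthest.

Distances from 39.027°N, 74.510°W:
T3: 354.126 km
T4: 69.781 km
T5: 248.132 km
T6: 171.445 km
T7: 161.853 km
T8: 205.324 km
T9: 279.151 km
T10: 155.493 km
T11: 200.109 km
T12: 284.161 km
T13: 214.860 km
T14: 280.869 km
T15: 326.789 km
Sorted: T4 (69.781 km) < T10 (155.493 km) < T7 (161.853 km) < T6 (171.445 km) < …

T4, T10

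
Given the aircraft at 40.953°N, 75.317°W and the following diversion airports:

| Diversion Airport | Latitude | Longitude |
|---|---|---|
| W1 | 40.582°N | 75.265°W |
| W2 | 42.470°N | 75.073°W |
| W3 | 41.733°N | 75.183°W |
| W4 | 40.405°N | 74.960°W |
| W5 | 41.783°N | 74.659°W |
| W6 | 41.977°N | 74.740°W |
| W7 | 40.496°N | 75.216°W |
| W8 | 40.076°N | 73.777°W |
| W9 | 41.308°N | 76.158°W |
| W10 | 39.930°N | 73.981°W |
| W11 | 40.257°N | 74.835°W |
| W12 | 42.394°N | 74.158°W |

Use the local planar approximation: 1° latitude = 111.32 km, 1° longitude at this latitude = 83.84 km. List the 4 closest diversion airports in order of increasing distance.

W1, W7, W4, W9

Distances from 40.953°N, 75.317°W:
W1: 41.529 km
W2: 170.107 km
W3: 87.553 km
W4: 67.950 km
W5: 107.612 km
W6: 123.832 km
W7: 51.573 km
W8: 161.869 km
W9: 80.829 km
W10: 159.734 km
W11: 87.384 km
W12: 187.548 km
Sorted: W1 (41.529 km) < W7 (51.573 km) < W4 (67.950 km) < W9 (80.829 km) < W11 (87.384 km) < W3 (87.553 km) < …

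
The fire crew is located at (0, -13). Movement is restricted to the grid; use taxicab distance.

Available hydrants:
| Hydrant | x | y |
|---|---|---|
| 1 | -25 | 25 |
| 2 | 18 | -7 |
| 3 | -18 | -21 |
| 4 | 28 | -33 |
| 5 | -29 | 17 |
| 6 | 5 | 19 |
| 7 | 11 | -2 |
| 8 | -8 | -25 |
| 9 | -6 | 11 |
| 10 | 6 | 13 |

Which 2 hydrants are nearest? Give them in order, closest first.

8, 7

Distances from (0, -13):
1: 63
2: 24
3: 26
4: 48
5: 59
6: 37
7: 22
8: 20
9: 30
10: 32
Sorted: 8 (20) < 7 (22) < 2 (24) < 3 (26) < …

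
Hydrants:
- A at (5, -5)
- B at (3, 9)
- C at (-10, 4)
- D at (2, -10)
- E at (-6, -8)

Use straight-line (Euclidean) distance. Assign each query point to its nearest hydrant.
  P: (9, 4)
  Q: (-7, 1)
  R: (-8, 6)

P→B; Q→C; R→C

P at (9, 4):
  A: 9.8
  B: 7.8
  C: 19.0
  D: 15.7
  E: 19.2
  → nearest: B (7.8)
Q at (-7, 1):
  A: 13.4
  B: 12.8
  C: 4.2
  D: 14.2
  E: 9.1
  → nearest: C (4.2)
R at (-8, 6):
  A: 17.0
  B: 11.4
  C: 2.8
  D: 18.9
  E: 14.1
  → nearest: C (2.8)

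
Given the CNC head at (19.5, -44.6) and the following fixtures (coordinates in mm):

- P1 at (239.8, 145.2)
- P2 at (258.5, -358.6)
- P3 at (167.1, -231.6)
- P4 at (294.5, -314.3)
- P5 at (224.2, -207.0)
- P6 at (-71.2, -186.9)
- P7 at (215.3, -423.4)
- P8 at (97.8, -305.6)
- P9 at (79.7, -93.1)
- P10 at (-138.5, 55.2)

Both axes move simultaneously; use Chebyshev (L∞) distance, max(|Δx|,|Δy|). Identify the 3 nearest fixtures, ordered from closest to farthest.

P9, P6, P10

Distances from (19.5, -44.6):
P1: max(|220.3|, |189.8|) = 220.3 mm
P2: max(|239.0|, |-314.0|) = 314.0 mm
P3: max(|147.6|, |-187.0|) = 187.0 mm
P4: max(|275.0|, |-269.7|) = 275.0 mm
P5: max(|204.7|, |-162.4|) = 204.7 mm
P6: max(|-90.7|, |-142.3|) = 142.3 mm
P7: max(|195.8|, |-378.8|) = 378.8 mm
P8: max(|78.3|, |-261.0|) = 261.0 mm
P9: max(|60.2|, |-48.5|) = 60.2 mm
P10: max(|-158.0|, |99.8|) = 158.0 mm
Sorted: P9 (60.2 mm) < P6 (142.3 mm) < P10 (158.0 mm) < P3 (187.0 mm) < P5 (204.7 mm) < …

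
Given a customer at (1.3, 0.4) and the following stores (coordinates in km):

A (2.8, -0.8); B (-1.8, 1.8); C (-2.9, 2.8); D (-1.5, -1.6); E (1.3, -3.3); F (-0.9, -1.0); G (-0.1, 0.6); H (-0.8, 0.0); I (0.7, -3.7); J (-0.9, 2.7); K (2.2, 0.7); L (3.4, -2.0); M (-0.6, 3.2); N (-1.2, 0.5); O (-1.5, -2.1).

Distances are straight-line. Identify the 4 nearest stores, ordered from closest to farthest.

Distances from (1.3, 0.4):
A: 1.92 km
B: 3.40 km
C: 4.84 km
D: 3.44 km
E: 3.70 km
F: 2.61 km
G: 1.41 km
H: 2.14 km
I: 4.14 km
J: 3.18 km
K: 0.95 km
L: 3.19 km
M: 3.38 km
N: 2.50 km
O: 3.75 km
Sorted: K (0.95 km) < G (1.41 km) < A (1.92 km) < H (2.14 km) < N (2.50 km) < F (2.61 km) < …

K, G, A, H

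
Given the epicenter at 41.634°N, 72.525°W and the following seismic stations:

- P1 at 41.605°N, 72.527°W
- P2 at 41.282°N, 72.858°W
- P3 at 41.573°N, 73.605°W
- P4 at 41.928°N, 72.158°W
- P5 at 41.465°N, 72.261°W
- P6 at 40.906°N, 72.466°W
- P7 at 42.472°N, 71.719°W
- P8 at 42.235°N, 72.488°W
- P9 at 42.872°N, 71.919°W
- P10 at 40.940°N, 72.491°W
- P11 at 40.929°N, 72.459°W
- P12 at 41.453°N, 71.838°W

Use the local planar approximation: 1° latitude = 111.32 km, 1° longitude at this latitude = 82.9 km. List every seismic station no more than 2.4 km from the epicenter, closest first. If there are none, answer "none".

Distances from 41.634°N, 72.525°W:
P1: √((-0.029·111.32)² + (-0.002·82.9)²) = √(10.42179 + 0.02749) = 3.233 km
P2: √((-0.352·111.32)² + (-0.333·82.9)²) = √(1535.43601 + 762.07467) = 47.932 km
P3: √((-0.061·111.32)² + (-1.080·82.9)²) = √(46.11116 + 8015.97902) = 89.789 km
P4: √((0.294·111.32)² + (0.367·82.9)²) = √(1071.12722 + 925.63803) = 44.685 km
P5: √((-0.169·111.32)² + (0.264·82.9)²) = √(353.93198 + 478.97949) = 28.860 km
P6: √((-0.728·111.32)² + (0.059·82.9)²) = √(6567.63720 + 23.92286) = 81.188 km
P7: √((0.838·111.32)² + (0.806·82.9)²) = √(8702.30765 + 4464.56494) = 114.747 km
P8: √((0.601·111.32)² + (0.037·82.9)²) = √(4476.05423 + 9.40833) = 66.974 km
P9: √((1.238·111.32)² + (0.606·82.9)²) = √(18992.74270 + 2523.79636) = 146.685 km
P10: √((-0.694·111.32)² + (0.034·82.9)²) = √(5968.50190 + 7.94451) = 77.307 km
P11: √((-0.705·111.32)² + (0.066·82.9)²) = √(6159.20458 + 29.93622) = 78.671 km
P12: √((-0.181·111.32)² + (0.687·82.9)²) = √(405.97898 + 3243.56448) = 60.411 km
Threshold 2.4 km: none within range.

none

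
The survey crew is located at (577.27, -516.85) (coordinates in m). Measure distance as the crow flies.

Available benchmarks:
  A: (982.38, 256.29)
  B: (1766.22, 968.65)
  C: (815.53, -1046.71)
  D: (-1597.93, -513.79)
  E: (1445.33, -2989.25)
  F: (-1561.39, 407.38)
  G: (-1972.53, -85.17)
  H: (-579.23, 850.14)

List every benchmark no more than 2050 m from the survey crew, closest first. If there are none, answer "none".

C, A, H, B

Distances from (577.27, -516.85):
A: √((405.11)² + (773.14)²) = √(164114.1121 + 597745.4596) = 872.85 m
B: √((1188.95)² + (1485.50)²) = √(1413602.1025 + 2206710.2500) = 1902.71 m
C: √((238.26)² + (-529.86)²) = √(56767.8276 + 280751.6196) = 580.96 m
D: √((-2175.20)² + (3.06)²) = √(4731495.0400 + 9.3636) = 2175.20 m
E: √((868.06)² + (-2472.40)²) = √(753528.1636 + 6112761.7600) = 2620.36 m
F: √((-2138.66)² + (924.23)²) = √(4573866.5956 + 854201.0929) = 2329.82 m
G: √((-2549.80)² + (431.68)²) = √(6501480.0400 + 186347.6224) = 2586.08 m
H: √((-1156.50)² + (1366.99)²) = √(1337492.2500 + 1868661.6601) = 1790.57 m
Threshold 2050 m: C (580.96 m), A (872.85 m), H (1790.57 m), B (1902.71 m) are within range.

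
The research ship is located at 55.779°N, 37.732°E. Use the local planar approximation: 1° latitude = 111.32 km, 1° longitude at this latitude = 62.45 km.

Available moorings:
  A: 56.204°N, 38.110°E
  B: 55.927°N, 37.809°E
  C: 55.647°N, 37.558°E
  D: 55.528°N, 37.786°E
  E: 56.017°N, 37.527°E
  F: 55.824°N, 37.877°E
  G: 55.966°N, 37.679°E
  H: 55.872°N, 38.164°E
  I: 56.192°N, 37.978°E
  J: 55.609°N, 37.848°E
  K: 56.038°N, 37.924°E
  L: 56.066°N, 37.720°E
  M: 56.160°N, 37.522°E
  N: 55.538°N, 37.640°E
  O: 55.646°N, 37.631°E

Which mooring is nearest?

Distances from 55.779°N, 37.732°E:
A: 52.873 km
B: 17.163 km
C: 18.276 km
D: 28.144 km
E: 29.425 km
F: 10.349 km
G: 21.078 km
H: 28.897 km
I: 48.474 km
J: 20.264 km
K: 31.226 km
L: 31.958 km
M: 44.394 km
N: 27.436 km
O: 16.093 km
Minimum: F at 10.349 km.

F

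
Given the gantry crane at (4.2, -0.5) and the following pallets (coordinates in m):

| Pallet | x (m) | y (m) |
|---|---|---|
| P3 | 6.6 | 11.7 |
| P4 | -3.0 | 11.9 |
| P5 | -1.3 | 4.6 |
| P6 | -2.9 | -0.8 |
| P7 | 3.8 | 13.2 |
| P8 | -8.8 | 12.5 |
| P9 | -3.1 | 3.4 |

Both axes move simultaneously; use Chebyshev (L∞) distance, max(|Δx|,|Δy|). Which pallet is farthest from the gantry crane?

Distances from (4.2, -0.5):
P3: 12.2 m
P4: 12.4 m
P5: 5.5 m
P6: 7.1 m
P7: 13.7 m
P8: 13.0 m
P9: 7.3 m
Maximum: P7 at 13.7 m.

P7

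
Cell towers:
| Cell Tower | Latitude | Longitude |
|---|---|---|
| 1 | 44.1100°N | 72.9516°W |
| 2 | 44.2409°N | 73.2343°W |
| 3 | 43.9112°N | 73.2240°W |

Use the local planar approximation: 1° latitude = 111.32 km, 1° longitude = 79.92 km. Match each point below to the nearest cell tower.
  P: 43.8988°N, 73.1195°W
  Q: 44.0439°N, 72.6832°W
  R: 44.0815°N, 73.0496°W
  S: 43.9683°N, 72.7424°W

P→3; Q→1; R→1; S→1

P at 43.8988°N, 73.1195°W:
  1: √((0.2112·111.32)² + (0.1679·79.92)²) = √(552.756964 + 180.057967) = 27.0706 km
  2: √((0.3421·111.32)² + (-0.1148·79.92)²) = √(1450.282290 + 84.177249) = 39.1722 km
  3: √((0.0124·111.32)² + (-0.1045·79.92)²) = √(1.905416 + 69.749891) = 8.4649 km
  → nearest: 3 (8.4649 km)
Q at 44.0439°N, 72.6832°W:
  1: √((0.0661·111.32)² + (-0.2684·79.92)²) = √(54.143872 + 460.125151) = 22.6775 km
  2: √((0.1970·111.32)² + (-0.5511·79.92)²) = √(480.926654 + 1939.866184) = 49.2016 km
  3: √((-0.1327·111.32)² + (-0.5408·79.92)²) = √(218.216829 + 1868.032020) = 45.6755 km
  → nearest: 1 (22.6775 km)
R at 44.0815°N, 73.0496°W:
  1: √((0.0285·111.32)² + (0.0980·79.92)²) = √(10.065518 + 61.342730) = 8.4503 km
  2: √((0.1594·111.32)² + (-0.1847·79.92)²) = √(314.864015 + 217.893734) = 23.0815 km
  3: √((-0.1703·111.32)² + (-0.1744·79.92)²) = √(359.398029 + 194.269182) = 23.5301 km
  → nearest: 1 (8.4503 km)
S at 43.9683°N, 72.7424°W:
  1: √((0.1417·111.32)² + (-0.2092·79.92)²) = √(248.820464 + 279.533789) = 22.9860 km
  2: √((0.2726·111.32)² + (-0.4919·79.92)²) = √(920.869520 + 1545.484293) = 49.6624 km
  3: √((-0.0571·111.32)² + (-0.4816·79.92)²) = √(40.403465 + 1481.439455) = 39.0108 km
  → nearest: 1 (22.9860 km)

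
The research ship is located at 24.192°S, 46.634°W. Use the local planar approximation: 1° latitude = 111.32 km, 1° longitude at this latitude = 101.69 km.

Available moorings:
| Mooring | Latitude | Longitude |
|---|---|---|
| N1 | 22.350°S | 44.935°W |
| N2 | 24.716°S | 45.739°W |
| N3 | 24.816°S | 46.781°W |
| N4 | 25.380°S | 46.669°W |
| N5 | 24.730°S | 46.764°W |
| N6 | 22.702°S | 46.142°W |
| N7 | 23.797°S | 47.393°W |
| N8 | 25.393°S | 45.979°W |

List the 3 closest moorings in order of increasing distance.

N5, N3, N7

Distances from 24.192°S, 46.634°W:
N1: √((1.842·111.32)² + (1.699·101.69)²) = √(42046.09305 + 29849.92556) = 268.134 km
N2: √((-0.524·111.32)² + (0.895·101.69)²) = √(3402.58489 + 8283.28426) = 108.101 km
N3: √((-0.624·111.32)² + (-0.147·101.69)²) = √(4825.20284 + 223.45556) = 71.054 km
N4: √((-1.188·111.32)² + (-0.035·101.69)²) = √(17489.57582 + 12.66755) = 132.296 km
N5: √((-0.538·111.32)² + (-0.130·101.69)²) = √(3586.83126 + 174.76047) = 61.332 km
N6: √((1.490·111.32)² + (0.492·101.69)²) = √(27511.79534 + 2503.14899) = 173.248 km
N7: √((0.395·111.32)² + (-0.759·101.69)²) = √(1933.48402 + 5957.17072) = 88.829 km
N8: √((-1.201·111.32)² + (0.655·101.69)²) = √(17874.43859 + 4436.48579) = 149.368 km
Sorted: N5 (61.332 km) < N3 (71.054 km) < N7 (88.829 km) < N2 (108.101 km) < N4 (132.296 km) < …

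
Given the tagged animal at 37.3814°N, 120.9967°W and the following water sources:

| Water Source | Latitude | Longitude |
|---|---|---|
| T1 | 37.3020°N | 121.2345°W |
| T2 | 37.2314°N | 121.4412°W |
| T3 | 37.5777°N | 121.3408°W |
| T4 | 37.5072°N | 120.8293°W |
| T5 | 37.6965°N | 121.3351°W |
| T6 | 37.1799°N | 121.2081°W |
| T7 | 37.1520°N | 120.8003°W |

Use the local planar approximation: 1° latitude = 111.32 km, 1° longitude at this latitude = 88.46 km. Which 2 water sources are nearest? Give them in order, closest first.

Distances from 37.3814°N, 120.9967°W:
T1: √((-0.0794·111.32)² + (-0.2378·88.46)²) = √(78.124527 + 442.504377) = 22.8173 km
T2: √((-0.1500·111.32)² + (-0.4445·88.46)²) = √(278.823204 + 1546.099361) = 42.7191 km
T3: √((0.1963·111.32)² + (-0.3441·88.46)²) = √(477.514974 + 926.537957) = 37.4707 km
T4: √((0.1258·111.32)² + (0.1674·88.46)²) = √(196.113584 + 219.282906) = 20.3813 km
T5: √((0.3151·111.32)² + (-0.3384·88.46)²) = √(1230.391159 + 896.096083) = 46.1139 km
T6: √((-0.2015·111.32)² + (-0.2114·88.46)²) = √(503.148864 + 349.706606) = 29.2037 km
T7: √((-0.2294·111.32)² + (0.1964·88.46)²) = √(652.128563 + 301.840031) = 30.8864 km
Sorted: T4 (20.3813 km) < T1 (22.8173 km) < T6 (29.2037 km) < T7 (30.8864 km) < …

T4, T1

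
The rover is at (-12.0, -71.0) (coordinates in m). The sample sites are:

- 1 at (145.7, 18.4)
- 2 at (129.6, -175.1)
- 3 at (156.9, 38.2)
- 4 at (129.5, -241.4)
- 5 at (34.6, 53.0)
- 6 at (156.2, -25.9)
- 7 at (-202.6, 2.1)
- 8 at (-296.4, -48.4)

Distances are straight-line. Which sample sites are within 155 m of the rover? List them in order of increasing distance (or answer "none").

Distances from (-12.0, -71.0):
1: 181.3 m
2: 175.7 m
3: 201.1 m
4: 221.5 m
5: 132.5 m
6: 174.1 m
7: 204.1 m
8: 285.3 m
Threshold 155 m: 5 (132.5 m) is within range.

5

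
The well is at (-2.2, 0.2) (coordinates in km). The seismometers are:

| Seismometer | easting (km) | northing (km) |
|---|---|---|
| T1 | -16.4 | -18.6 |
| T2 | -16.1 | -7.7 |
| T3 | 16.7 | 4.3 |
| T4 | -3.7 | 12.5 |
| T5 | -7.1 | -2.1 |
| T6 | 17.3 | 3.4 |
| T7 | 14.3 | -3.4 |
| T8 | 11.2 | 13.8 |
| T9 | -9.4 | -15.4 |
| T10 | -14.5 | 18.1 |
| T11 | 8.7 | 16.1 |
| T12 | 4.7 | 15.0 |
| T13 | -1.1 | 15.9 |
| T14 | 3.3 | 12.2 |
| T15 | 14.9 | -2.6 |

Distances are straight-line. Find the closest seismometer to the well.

Distances from (-2.2, 0.2):
T1: √((-14.2)² + (-18.8)²) = √(201.6400 + 353.4400) = 23.56 km
T2: √((-13.9)² + (-7.9)²) = √(193.2100 + 62.4100) = 15.99 km
T3: √((18.9)² + (4.1)²) = √(357.2100 + 16.8100) = 19.34 km
T4: √((-1.5)² + (12.3)²) = √(2.2500 + 151.2900) = 12.39 km
T5: √((-4.9)² + (-2.3)²) = √(24.0100 + 5.2900) = 5.41 km
T6: √((19.5)² + (3.2)²) = √(380.2500 + 10.2400) = 19.76 km
T7: √((16.5)² + (-3.6)²) = √(272.2500 + 12.9600) = 16.89 km
T8: √((13.4)² + (13.6)²) = √(179.5600 + 184.9600) = 19.09 km
T9: √((-7.2)² + (-15.6)²) = √(51.8400 + 243.3600) = 17.18 km
T10: √((-12.3)² + (17.9)²) = √(151.2900 + 320.4100) = 21.72 km
T11: √((10.9)² + (15.9)²) = √(118.8100 + 252.8100) = 19.28 km
T12: √((6.9)² + (14.8)²) = √(47.6100 + 219.0400) = 16.33 km
T13: √((1.1)² + (15.7)²) = √(1.2100 + 246.4900) = 15.74 km
T14: √((5.5)² + (12.0)²) = √(30.2500 + 144.0000) = 13.20 km
T15: √((17.1)² + (-2.8)²) = √(292.4100 + 7.8400) = 17.33 km
Minimum: T5 at 5.41 km.

T5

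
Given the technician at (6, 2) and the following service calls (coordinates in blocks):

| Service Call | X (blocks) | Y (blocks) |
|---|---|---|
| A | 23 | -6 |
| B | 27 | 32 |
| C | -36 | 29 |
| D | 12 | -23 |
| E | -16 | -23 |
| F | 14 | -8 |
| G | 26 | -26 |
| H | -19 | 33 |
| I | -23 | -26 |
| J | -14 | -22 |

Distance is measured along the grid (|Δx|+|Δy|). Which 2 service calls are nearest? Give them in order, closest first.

F, A

Distances from (6, 2):
A: |17| + |-8| = 17 + 8 = 25 blocks
B: |21| + |30| = 21 + 30 = 51 blocks
C: |-42| + |27| = 42 + 27 = 69 blocks
D: |6| + |-25| = 6 + 25 = 31 blocks
E: |-22| + |-25| = 22 + 25 = 47 blocks
F: |8| + |-10| = 8 + 10 = 18 blocks
G: |20| + |-28| = 20 + 28 = 48 blocks
H: |-25| + |31| = 25 + 31 = 56 blocks
I: |-29| + |-28| = 29 + 28 = 57 blocks
J: |-20| + |-24| = 20 + 24 = 44 blocks
Sorted: F (18 blocks) < A (25 blocks) < D (31 blocks) < J (44 blocks) < …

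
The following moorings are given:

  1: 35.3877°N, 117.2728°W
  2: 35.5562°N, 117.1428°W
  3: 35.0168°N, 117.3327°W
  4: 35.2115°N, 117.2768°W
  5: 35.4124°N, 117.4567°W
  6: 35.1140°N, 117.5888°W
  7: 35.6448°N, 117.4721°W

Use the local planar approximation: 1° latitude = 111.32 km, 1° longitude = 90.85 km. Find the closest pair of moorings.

1 and 5

Pairwise distances:
1–2: √((0.1685·111.32)² + (0.1300·90.85)²) = √(351.840805 + 139.487910) = 22.1659 km
1–3: √((-0.3709·111.32)² + (-0.0599·90.85)²) = √(1704.747499 + 29.614439) = 41.6457 km
1–4: √((-0.1762·111.32)² + (-0.0040·90.85)²) = √(384.731905 + 0.132060) = 19.6180 km
1–5: √((0.0247·111.32)² + (-0.1839·90.85)²) = √(7.560322 + 279.134375) = 16.9321 km
1–6: √((-0.2737·111.32)² + (-0.3160·90.85)²) = √(928.316330 + 824.183714) = 41.8629 km
1–7: √((0.2571·111.32)² + (-0.1993·90.85)²) = √(819.125693 + 327.841902) = 33.8669 km
2–3: √((-0.5394·111.32)² + (-0.1899·90.85)²) = √(3605.523077 + 297.645823) = 62.4753 km
2–4: √((-0.3447·111.32)² + (-0.1340·90.85)²) = √(1472.410691 + 148.203841) = 40.2569 km
2–5: √((-0.1438·111.32)² + (-0.3139·90.85)²) = √(256.250173 + 813.265772) = 32.7035 km
2–6: √((-0.4422·111.32)² + (-0.4460·90.85)²) = √(2423.169934 + 1641.797465) = 63.7571 km
2–7: √((0.0886·111.32)² + (-0.3293·90.85)²) = √(97.277822 + 895.021205) = 31.5008 km
3–4: √((0.1947·111.32)² + (0.0559·90.85)²) = √(469.762449 + 25.791315) = 22.2610 km
3–5: √((0.3956·111.32)² + (-0.1240·90.85)²) = √(1939.362355 + 126.909237) = 45.4563 km
3–6: √((0.0972·111.32)² + (-0.2561·90.85)²) = √(117.078979 + 541.338631) = 25.6596 km
3–7: √((0.6280·111.32)² + (-0.1394·90.85)²) = √(4887.262688 + 160.389307) = 71.0468 km
4–5: √((0.2009·111.32)² + (-0.1799·90.85)²) = √(500.156905 + 267.123558) = 27.6998 km
4–6: √((-0.0975·111.32)² + (-0.3120·90.85)²) = √(117.802804 + 803.450363) = 30.3522 km
4–7: √((0.4333·111.32)² + (-0.1953·90.85)²) = √(2326.610980 + 314.814226) = 51.3948 km
5–6: √((-0.2984·111.32)² + (-0.1321·90.85)²) = √(1103.428083 + 144.030842) = 35.3194 km
5–7: √((0.2324·111.32)² + (-0.0154·90.85)²) = √(669.296637 + 1.957453) = 25.9086 km
6–7: √((0.5308·111.32)² + (0.1167·90.85)²) = √(3491.469268 + 112.406539) = 60.0323 km
Closest pair: 1–5 at 16.9321 km.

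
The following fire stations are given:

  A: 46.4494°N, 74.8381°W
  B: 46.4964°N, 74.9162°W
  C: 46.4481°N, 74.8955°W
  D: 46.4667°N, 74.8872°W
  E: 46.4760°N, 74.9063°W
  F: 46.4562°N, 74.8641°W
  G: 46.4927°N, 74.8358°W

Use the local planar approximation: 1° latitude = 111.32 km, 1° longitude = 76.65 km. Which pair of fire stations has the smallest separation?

D and E

Pairwise distances:
A–B: 7.9505 km
A–C: 4.4021 km
A–D: 4.2276 km
A–E: 6.0079 km
A–F: 2.1318 km
A–G: 4.8234 km
B–C: 5.6060 km
B–D: 3.9840 km
B–E: 2.3944 km
B–F: 5.9978 km
B–G: 6.1764 km
C–D: 2.1661 km
C–E: 3.2143 km
C–F: 2.5702 km
C–G: 6.7520 km
D–E: 1.7931 km
D–F: 2.1216 km
D–G: 4.8887 km
E–F: 3.9142 km
E–G: 5.7147 km
F–G: 4.6060 km
Closest pair: D–E at 1.7931 km.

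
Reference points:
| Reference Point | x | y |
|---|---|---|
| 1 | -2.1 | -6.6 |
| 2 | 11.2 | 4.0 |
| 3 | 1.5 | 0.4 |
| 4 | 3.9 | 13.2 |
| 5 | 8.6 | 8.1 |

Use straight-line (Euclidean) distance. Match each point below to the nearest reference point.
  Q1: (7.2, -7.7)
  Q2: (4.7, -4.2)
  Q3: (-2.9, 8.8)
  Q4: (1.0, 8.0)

Q1 at (7.2, -7.7):
  1: √((-9.3)² + (1.1)²) = √(86.4900 + 1.2100) = 9.36
  2: √((4.0)² + (11.7)²) = √(16.0000 + 136.8900) = 12.36
  3: √((-5.7)² + (8.1)²) = √(32.4900 + 65.6100) = 9.90
  4: √((-3.3)² + (20.9)²) = √(10.8900 + 436.8100) = 21.16
  5: √((1.4)² + (15.8)²) = √(1.9600 + 249.6400) = 15.86
  → nearest: 1 (9.36)
Q2 at (4.7, -4.2):
  1: √((-6.8)² + (-2.4)²) = √(46.2400 + 5.7600) = 7.21
  2: √((6.5)² + (8.2)²) = √(42.2500 + 67.2400) = 10.46
  3: √((-3.2)² + (4.6)²) = √(10.2400 + 21.1600) = 5.60
  4: √((-0.8)² + (17.4)²) = √(0.6400 + 302.7600) = 17.42
  5: √((3.9)² + (12.3)²) = √(15.2100 + 151.2900) = 12.90
  → nearest: 3 (5.60)
Q3 at (-2.9, 8.8):
  1: √((0.8)² + (-15.4)²) = √(0.6400 + 237.1600) = 15.42
  2: √((14.1)² + (-4.8)²) = √(198.8100 + 23.0400) = 14.89
  3: √((4.4)² + (-8.4)²) = √(19.3600 + 70.5600) = 9.48
  4: √((6.8)² + (4.4)²) = √(46.2400 + 19.3600) = 8.10
  5: √((11.5)² + (-0.7)²) = √(132.2500 + 0.4900) = 11.52
  → nearest: 4 (8.10)
Q4 at (1.0, 8.0):
  1: √((-3.1)² + (-14.6)²) = √(9.6100 + 213.1600) = 14.93
  2: √((10.2)² + (-4.0)²) = √(104.0400 + 16.0000) = 10.96
  3: √((0.5)² + (-7.6)²) = √(0.2500 + 57.7600) = 7.62
  4: √((2.9)² + (5.2)²) = √(8.4100 + 27.0400) = 5.95
  5: √((7.6)² + (0.1)²) = √(57.7600 + 0.0100) = 7.60
  → nearest: 4 (5.95)

Q1→1; Q2→3; Q3→4; Q4→4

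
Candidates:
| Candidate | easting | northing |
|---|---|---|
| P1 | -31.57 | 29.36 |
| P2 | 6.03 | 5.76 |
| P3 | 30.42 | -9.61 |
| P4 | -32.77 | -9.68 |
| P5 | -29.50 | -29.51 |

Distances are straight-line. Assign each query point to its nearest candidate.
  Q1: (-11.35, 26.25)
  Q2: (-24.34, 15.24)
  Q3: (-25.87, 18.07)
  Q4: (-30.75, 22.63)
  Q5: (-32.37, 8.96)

Q1→P1; Q2→P1; Q3→P1; Q4→P1; Q5→P4

Q1 at (-11.35, 26.25):
  P1: 20.46
  P2: 26.87
  P3: 55.05
  P4: 41.83
  P5: 58.64
  → nearest: P1 (20.46)
Q2 at (-24.34, 15.24):
  P1: 15.86
  P2: 31.82
  P3: 60.13
  P4: 26.31
  P5: 45.05
  → nearest: P1 (15.86)
Q3 at (-25.87, 18.07):
  P1: 12.65
  P2: 34.19
  P3: 62.73
  P4: 28.59
  P5: 47.72
  → nearest: P1 (12.65)
Q4 at (-30.75, 22.63):
  P1: 6.78
  P2: 40.46
  P3: 69.15
  P4: 32.37
  P5: 52.15
  → nearest: P1 (6.78)
Q5 at (-32.37, 8.96):
  P1: 20.42
  P2: 38.53
  P3: 65.48
  P4: 18.64
  P5: 38.58
  → nearest: P4 (18.64)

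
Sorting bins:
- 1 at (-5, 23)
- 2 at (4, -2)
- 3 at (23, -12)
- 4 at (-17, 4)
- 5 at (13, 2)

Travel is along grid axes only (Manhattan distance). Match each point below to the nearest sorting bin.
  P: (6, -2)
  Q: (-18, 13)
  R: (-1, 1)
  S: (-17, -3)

P at (6, -2):
  1: 36
  2: 2
  3: 27
  4: 29
  5: 11
  → nearest: 2 (2)
Q at (-18, 13):
  1: 23
  2: 37
  3: 66
  4: 10
  5: 42
  → nearest: 4 (10)
R at (-1, 1):
  1: 26
  2: 8
  3: 37
  4: 19
  5: 15
  → nearest: 2 (8)
S at (-17, -3):
  1: 38
  2: 22
  3: 49
  4: 7
  5: 35
  → nearest: 4 (7)

P→2; Q→4; R→2; S→4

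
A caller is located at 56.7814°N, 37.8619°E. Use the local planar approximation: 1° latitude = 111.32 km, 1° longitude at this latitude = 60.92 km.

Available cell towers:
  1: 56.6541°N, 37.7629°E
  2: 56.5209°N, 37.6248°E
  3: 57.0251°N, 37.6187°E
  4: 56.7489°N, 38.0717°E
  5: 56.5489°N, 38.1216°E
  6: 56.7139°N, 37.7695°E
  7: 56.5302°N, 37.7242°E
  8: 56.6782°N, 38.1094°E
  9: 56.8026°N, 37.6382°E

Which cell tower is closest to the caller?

Distances from 56.7814°N, 37.8619°E:
1: √((-0.1273·111.32)² + (-0.0990·60.92)²) = √(200.818261 + 36.373926) = 15.4010 km
2: √((-0.2605·111.32)² + (-0.2371·60.92)²) = √(840.933881 + 208.632949) = 32.3970 km
3: √((0.2437·111.32)² + (-0.2432·60.92)²) = √(735.965496 + 219.506270) = 30.9107 km
4: √((-0.0325·111.32)² + (0.2098·60.92)²) = √(13.089200 + 163.354370) = 13.2832 km
5: √((-0.2325·111.32)² + (0.2597·60.92)²) = √(669.872748 + 250.301636) = 30.3344 km
6: √((-0.0675·111.32)² + (-0.0924·60.92)²) = √(56.461699 + 31.685731) = 9.3887 km
7: √((-0.2512·111.32)² + (-0.1377·60.92)²) = √(781.962030 + 70.370019) = 29.1947 km
8: √((-0.1032·111.32)² + (0.2475·60.92)²) = √(131.979291 + 227.337037) = 18.9556 km
9: √((0.0212·111.32)² + (-0.2237·60.92)²) = √(5.569524 + 185.717042) = 13.8306 km
Minimum: 6 at 9.3887 km.

6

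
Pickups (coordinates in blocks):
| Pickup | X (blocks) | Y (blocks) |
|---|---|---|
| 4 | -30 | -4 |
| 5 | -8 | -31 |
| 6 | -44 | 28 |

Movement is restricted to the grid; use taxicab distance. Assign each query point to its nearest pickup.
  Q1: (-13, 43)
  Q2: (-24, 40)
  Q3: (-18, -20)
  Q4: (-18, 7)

Q1→6; Q2→6; Q3→5; Q4→4

Q1 at (-13, 43):
  4: 64 blocks
  5: 79 blocks
  6: 46 blocks
  → nearest: 6 (46 blocks)
Q2 at (-24, 40):
  4: 50 blocks
  5: 87 blocks
  6: 32 blocks
  → nearest: 6 (32 blocks)
Q3 at (-18, -20):
  4: 28 blocks
  5: 21 blocks
  6: 74 blocks
  → nearest: 5 (21 blocks)
Q4 at (-18, 7):
  4: 23 blocks
  5: 48 blocks
  6: 47 blocks
  → nearest: 4 (23 blocks)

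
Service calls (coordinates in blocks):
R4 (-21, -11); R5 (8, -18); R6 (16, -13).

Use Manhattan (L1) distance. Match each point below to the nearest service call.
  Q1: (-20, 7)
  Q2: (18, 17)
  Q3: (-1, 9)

Q1→R4; Q2→R6; Q3→R5

Q1 at (-20, 7):
  R4: |-1| + |-18| = 1 + 18 = 19 blocks
  R5: |28| + |-25| = 28 + 25 = 53 blocks
  R6: |36| + |-20| = 36 + 20 = 56 blocks
  → nearest: R4 (19 blocks)
Q2 at (18, 17):
  R4: |-39| + |-28| = 39 + 28 = 67 blocks
  R5: |-10| + |-35| = 10 + 35 = 45 blocks
  R6: |-2| + |-30| = 2 + 30 = 32 blocks
  → nearest: R6 (32 blocks)
Q3 at (-1, 9):
  R4: |-20| + |-20| = 20 + 20 = 40 blocks
  R5: |9| + |-27| = 9 + 27 = 36 blocks
  R6: |17| + |-22| = 17 + 22 = 39 blocks
  → nearest: R5 (36 blocks)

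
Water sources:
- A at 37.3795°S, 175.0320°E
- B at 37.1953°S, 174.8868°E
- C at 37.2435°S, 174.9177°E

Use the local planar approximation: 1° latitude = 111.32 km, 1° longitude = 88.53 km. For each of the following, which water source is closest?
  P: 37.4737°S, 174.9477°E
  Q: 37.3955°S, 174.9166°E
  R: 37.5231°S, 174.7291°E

P at 37.4737°S, 174.9477°E:
  A: 12.8709 km
  B: 31.4570 km
  C: 25.7631 km
  → nearest: A (12.8709 km)
Q at 37.3955°S, 174.9166°E:
  A: 10.3705 km
  B: 22.4419 km
  C: 16.9209 km
  → nearest: A (10.3705 km)
R at 37.5231°S, 174.7291°E:
  A: 31.2189 km
  B: 39.0703 km
  C: 35.3207 km
  → nearest: A (31.2189 km)

P→A; Q→A; R→A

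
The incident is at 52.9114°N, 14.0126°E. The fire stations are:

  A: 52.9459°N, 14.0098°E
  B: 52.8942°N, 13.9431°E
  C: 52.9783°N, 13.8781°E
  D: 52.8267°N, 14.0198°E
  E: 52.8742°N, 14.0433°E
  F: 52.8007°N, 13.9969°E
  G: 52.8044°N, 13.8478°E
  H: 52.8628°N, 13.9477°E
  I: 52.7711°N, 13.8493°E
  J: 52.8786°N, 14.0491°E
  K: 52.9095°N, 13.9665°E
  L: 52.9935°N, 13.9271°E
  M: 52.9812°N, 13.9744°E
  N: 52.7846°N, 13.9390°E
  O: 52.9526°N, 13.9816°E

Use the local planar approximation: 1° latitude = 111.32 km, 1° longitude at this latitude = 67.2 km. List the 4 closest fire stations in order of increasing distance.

Distances from 52.9114°N, 14.0126°E:
A: 3.8451 km
B: 5.0476 km
C: 11.7113 km
D: 9.4412 km
E: 4.6265 km
F: 12.3682 km
G: 16.2642 km
H: 6.9491 km
I: 19.0880 km
J: 4.3987 km
K: 3.1051 km
L: 10.7954 km
M: 8.1832 km
N: 14.9568 km
O: 5.0373 km
Sorted: K (3.1051 km) < A (3.8451 km) < J (4.3987 km) < E (4.6265 km) < O (5.0373 km) < B (5.0476 km) < …

K, A, J, E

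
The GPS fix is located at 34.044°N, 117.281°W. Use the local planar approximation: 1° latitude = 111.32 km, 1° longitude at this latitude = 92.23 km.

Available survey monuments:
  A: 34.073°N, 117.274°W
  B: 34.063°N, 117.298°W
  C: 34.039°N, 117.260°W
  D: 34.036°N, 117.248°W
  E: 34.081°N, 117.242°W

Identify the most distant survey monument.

E

Distances from 34.044°N, 117.281°W:
A: √((0.029·111.32)² + (0.007·92.23)²) = √(10.42179 + 0.41681) = 3.292 km
B: √((0.019·111.32)² + (-0.017·92.23)²) = √(4.47356 + 2.45834) = 2.633 km
C: √((-0.005·111.32)² + (0.021·92.23)²) = √(0.30980 + 3.75131) = 2.015 km
D: √((-0.008·111.32)² + (0.033·92.23)²) = √(0.79310 + 9.26344) = 3.171 km
E: √((0.037·111.32)² + (0.039·92.23)²) = √(16.96484 + 12.93819) = 5.468 km
Maximum: E at 5.468 km.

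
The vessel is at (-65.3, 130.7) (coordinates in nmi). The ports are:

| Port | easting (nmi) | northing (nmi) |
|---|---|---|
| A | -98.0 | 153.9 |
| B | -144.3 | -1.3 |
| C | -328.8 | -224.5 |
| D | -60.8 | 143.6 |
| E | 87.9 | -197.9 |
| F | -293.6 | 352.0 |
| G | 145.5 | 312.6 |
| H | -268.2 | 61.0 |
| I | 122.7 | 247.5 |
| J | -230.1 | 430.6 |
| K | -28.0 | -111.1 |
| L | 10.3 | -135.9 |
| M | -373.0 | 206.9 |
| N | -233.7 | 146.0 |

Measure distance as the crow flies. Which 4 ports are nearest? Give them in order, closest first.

Distances from (-65.3, 130.7):
A: 40.1 nmi
B: 153.8 nmi
C: 442.3 nmi
D: 13.7 nmi
E: 362.6 nmi
F: 318.0 nmi
G: 278.4 nmi
H: 214.5 nmi
I: 221.3 nmi
J: 342.2 nmi
K: 244.7 nmi
L: 277.1 nmi
M: 317.0 nmi
N: 169.1 nmi
Sorted: D (13.7 nmi) < A (40.1 nmi) < B (153.8 nmi) < N (169.1 nmi) < H (214.5 nmi) < I (221.3 nmi) < …

D, A, B, N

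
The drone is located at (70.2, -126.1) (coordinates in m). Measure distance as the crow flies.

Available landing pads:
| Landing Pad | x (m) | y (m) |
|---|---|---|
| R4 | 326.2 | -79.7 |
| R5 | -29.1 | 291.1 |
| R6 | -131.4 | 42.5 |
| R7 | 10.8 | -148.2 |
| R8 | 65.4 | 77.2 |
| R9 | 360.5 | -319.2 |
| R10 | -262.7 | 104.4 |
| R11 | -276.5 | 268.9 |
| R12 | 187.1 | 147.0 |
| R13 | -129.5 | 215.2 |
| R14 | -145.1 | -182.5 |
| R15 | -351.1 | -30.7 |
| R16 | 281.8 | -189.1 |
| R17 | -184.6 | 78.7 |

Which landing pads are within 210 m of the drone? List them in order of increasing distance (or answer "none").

Distances from (70.2, -126.1):
R4: √((256.0)² + (46.4)²) = √(65536.000 + 2152.960) = 260.2 m
R5: √((-99.3)² + (417.2)²) = √(9860.490 + 174055.840) = 428.9 m
R6: √((-201.6)² + (168.6)²) = √(40642.560 + 28425.960) = 262.8 m
R7: √((-59.4)² + (-22.1)²) = √(3528.360 + 488.410) = 63.4 m
R8: √((-4.8)² + (203.3)²) = √(23.040 + 41330.890) = 203.4 m
R9: √((290.3)² + (-193.1)²) = √(84274.090 + 37287.610) = 348.7 m
R10: √((-332.9)² + (230.5)²) = √(110822.410 + 53130.250) = 404.9 m
R11: √((-346.7)² + (395.0)²) = √(120200.890 + 156025.000) = 525.6 m
R12: √((116.9)² + (273.1)²) = √(13665.610 + 74583.610) = 297.1 m
R13: √((-199.7)² + (341.3)²) = √(39880.090 + 116485.690) = 395.4 m
R14: √((-215.3)² + (-56.4)²) = √(46354.090 + 3180.960) = 222.6 m
R15: √((-421.3)² + (95.4)²) = √(177493.690 + 9101.160) = 432.0 m
R16: √((211.6)² + (-63.0)²) = √(44774.560 + 3969.000) = 220.8 m
R17: √((-254.8)² + (204.8)²) = √(64923.040 + 41943.040) = 326.9 m
Threshold 210 m: R7 (63.4 m), R8 (203.4 m) are within range.

R7, R8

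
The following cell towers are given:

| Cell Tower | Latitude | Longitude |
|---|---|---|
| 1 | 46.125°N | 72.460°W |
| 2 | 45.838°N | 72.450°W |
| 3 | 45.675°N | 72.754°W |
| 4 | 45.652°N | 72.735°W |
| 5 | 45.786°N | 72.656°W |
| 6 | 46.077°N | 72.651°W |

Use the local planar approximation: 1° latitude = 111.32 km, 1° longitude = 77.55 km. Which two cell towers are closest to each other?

Pairwise distances:
1–2: √((-0.287·111.32)² + (0.010·77.55)²) = √(1020.72838 + 0.60140) = 31.958 km
1–3: √((-0.450·111.32)² + (-0.294·77.55)²) = √(2509.40884 + 519.82632) = 55.038 km
1–4: √((-0.473·111.32)² + (-0.275·77.55)²) = √(2772.48163 + 454.80894) = 56.809 km
1–5: √((-0.339·111.32)² + (-0.196·77.55)²) = √(1424.11740 + 231.03392) = 40.684 km
1–6: √((-0.048·111.32)² + (-0.191·77.55)²) = √(28.55150 + 219.39683) = 15.746 km
2–3: √((-0.163·111.32)² + (-0.304·77.55)²) = √(329.24683 + 555.79006) = 29.750 km
2–4: √((-0.186·111.32)² + (-0.285·77.55)²) = √(428.71856 + 488.48735) = 30.285 km
2–5: √((-0.052·111.32)² + (-0.206·77.55)²) = √(33.50835 + 255.21021) = 16.992 km
2–6: √((0.239·111.32)² + (-0.201·77.55)²) = √(707.85157 + 242.97172) = 30.835 km
3–4: √((-0.023·111.32)² + (0.019·77.55)²) = √(6.55544 + 2.17105) = 2.954 km
3–5: √((0.111·111.32)² + (0.098·77.55)²) = √(152.68359 + 57.75848) = 14.507 km
3–6: √((0.402·111.32)² + (0.103·77.55)²) = √(2002.61978 + 63.80255) = 45.458 km
4–5: √((0.134·111.32)² + (0.079·77.55)²) = √(222.51331 + 37.53339) = 16.126 km
4–6: √((0.425·111.32)² + (0.084·77.55)²) = √(2238.33072 + 42.43480) = 47.757 km
5–6: √((0.291·111.32)² + (0.005·77.55)²) = √(1049.37901 + 0.15035) = 32.396 km
Closest pair: 3–4 at 2.954 km.

3 and 4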